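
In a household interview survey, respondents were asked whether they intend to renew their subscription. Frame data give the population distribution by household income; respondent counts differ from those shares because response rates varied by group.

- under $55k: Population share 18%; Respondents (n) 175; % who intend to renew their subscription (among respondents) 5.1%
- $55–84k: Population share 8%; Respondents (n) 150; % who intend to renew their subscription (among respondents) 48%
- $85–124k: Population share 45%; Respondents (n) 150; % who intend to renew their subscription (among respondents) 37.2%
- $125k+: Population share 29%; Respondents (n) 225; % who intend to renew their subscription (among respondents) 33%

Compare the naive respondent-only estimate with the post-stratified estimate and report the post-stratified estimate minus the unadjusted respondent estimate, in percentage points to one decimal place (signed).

Naive respondent-only estimate (weights = respondent counts):
  (175/700)×5.1 + (150/700)×48 + (150/700)×37.2 + (225/700)×33 = 30.1393%
Post-stratified estimate weights by population shares:
  0.18×5.1 + 0.08×48 + 0.45×37.2 + 0.29×33 = 31.068%
Difference = 31.068 − 30.1393 = 0.9287 pp.

+0.9 percentage points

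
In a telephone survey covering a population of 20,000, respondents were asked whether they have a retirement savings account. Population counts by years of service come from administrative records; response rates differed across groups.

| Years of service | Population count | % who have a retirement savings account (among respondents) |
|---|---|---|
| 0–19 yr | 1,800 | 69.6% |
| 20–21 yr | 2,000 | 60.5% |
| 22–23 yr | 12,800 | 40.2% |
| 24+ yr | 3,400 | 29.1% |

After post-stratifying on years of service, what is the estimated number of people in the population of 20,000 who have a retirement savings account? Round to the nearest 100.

8,600

Apply each group's respondent rate to its population count:
  0–19 yr: 1,800 × 69.6% = 1252.8
  20–21 yr: 2,000 × 60.5% = 1210
  22–23 yr: 12,800 × 40.2% = 5145.6
  24+ yr: 3,400 × 29.1% = 989.4
Estimated total = 8597.8 → 8,600.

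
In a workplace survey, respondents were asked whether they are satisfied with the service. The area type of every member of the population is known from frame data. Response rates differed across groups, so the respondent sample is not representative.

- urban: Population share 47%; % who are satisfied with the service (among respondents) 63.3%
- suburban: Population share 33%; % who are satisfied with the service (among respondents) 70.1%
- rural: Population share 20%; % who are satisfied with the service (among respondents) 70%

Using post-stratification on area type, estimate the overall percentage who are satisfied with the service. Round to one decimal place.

Post-stratification weights by population share, not respondent share:
  urban: 0.47 × 63.3 = 29.751
  suburban: 0.33 × 70.1 = 23.133
  rural: 0.2 × 70 = 14
Post-stratified estimate = 66.884 → 66.9%.

66.9%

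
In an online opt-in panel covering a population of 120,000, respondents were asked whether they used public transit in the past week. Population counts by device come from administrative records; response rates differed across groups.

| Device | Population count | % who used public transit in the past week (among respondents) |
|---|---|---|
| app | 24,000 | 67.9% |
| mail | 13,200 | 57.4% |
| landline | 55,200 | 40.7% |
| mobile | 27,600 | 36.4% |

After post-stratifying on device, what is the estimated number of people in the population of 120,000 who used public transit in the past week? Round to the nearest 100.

Estimated count per cell = population count × respondent percentage:
  app: 24,000 × 67.9% = 16,296
  mail: 13,200 × 57.4% = 7576.8
  landline: 55,200 × 40.7% = 22466.4
  mobile: 27,600 × 36.4% = 10046.4
Estimated total = 56385.6 → 56,400.

56,400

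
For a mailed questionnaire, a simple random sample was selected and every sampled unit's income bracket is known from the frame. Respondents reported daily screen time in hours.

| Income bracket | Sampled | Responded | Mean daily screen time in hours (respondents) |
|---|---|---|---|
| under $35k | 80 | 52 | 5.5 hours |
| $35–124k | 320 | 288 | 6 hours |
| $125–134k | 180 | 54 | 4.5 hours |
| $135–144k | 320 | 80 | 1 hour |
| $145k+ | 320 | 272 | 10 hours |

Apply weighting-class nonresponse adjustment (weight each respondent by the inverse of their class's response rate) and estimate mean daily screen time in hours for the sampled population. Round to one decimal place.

5.5

Response rates by class: under $35k 52/80 = 65%, $35–124k 288/320 = 90%, $125–134k 54/180 = 30%, $135–144k 80/320 = 25%, $145k+ 272/320 = 85%.
Each respondent's weight = sampled/responded in their class; summing within a class gives n_sampled, so:
  under $35k: 80 × 5.5 = 440
  $35–124k: 320 × 6 = 1920
  $125–134k: 180 × 4.5 = 810
  $135–144k: 320 × 1 = 320
  $145k+: 320 × 10 = 3200
Adjusted estimate = 6690 / 1,220 = 5.48361 → 5.5.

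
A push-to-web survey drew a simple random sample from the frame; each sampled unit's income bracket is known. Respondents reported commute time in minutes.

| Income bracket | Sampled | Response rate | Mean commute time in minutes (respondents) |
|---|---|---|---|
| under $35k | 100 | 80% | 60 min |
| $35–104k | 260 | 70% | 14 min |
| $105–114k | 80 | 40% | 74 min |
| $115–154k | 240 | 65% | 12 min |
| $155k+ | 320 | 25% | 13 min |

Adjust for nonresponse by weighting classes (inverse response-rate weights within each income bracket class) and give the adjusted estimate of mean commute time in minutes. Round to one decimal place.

22.6

With weight = n_sampled/n_responded per class, the weighted class total is n_sampled:
  under $35k: 100 × 60 = 6000
  $35–104k: 260 × 14 = 3640
  $105–114k: 80 × 74 = 5920
  $115–154k: 240 × 12 = 2880
  $155k+: 320 × 13 = 4160
Adjusted estimate = 22,600 / 1,000 = 22.6 → 22.6.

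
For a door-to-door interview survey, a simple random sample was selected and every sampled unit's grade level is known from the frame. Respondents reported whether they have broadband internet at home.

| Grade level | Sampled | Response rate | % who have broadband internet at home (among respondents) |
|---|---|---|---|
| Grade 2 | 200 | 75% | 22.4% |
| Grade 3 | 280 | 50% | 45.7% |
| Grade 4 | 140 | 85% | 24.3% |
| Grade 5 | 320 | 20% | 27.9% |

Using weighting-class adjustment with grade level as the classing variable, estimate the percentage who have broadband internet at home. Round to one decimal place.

Weighting each respondent by the inverse class response rate inflates each class back to its sampled size, so the class weight is n_sampled:
  Grade 2: 200 × 22.4 = 4480
  Grade 3: 280 × 45.7 = 12,796
  Grade 4: 140 × 24.3 = 3402
  Grade 5: 320 × 27.9 = 8928
Adjusted estimate = 29,606 / 940 = 31.4957 → 31.5%.

31.5%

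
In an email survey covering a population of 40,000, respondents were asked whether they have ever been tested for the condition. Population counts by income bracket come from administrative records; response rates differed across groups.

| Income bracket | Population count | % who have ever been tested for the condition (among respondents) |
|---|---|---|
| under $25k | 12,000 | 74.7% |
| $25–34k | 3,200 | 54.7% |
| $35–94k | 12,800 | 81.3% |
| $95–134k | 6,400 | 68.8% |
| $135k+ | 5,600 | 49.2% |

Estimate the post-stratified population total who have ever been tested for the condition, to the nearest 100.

Estimated count per cell = population count × respondent percentage:
  under $25k: 12,000 × 74.7% = 8964
  $25–34k: 3,200 × 54.7% = 1750.4
  $35–94k: 12,800 × 81.3% = 10406.4
  $95–134k: 6,400 × 68.8% = 4403.2
  $135k+: 5,600 × 49.2% = 2755.2
Estimated total = 28279.2 → 28,300.

28,300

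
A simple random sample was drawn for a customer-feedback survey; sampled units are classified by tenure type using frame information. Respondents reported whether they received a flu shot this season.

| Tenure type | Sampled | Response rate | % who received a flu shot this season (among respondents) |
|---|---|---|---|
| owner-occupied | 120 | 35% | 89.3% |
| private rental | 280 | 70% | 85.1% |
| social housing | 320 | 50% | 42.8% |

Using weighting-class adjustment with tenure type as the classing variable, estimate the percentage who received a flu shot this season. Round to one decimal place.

67.0%

Inverse-response-rate weighting restores each class to its sampled count, so class totals weight by n_sampled:
  owner-occupied: 120 × 89.3 = 10,716
  private rental: 280 × 85.1 = 23,828
  social housing: 320 × 42.8 = 13,696
Adjusted estimate = 48,240 / 720 = 67 → 67.0%.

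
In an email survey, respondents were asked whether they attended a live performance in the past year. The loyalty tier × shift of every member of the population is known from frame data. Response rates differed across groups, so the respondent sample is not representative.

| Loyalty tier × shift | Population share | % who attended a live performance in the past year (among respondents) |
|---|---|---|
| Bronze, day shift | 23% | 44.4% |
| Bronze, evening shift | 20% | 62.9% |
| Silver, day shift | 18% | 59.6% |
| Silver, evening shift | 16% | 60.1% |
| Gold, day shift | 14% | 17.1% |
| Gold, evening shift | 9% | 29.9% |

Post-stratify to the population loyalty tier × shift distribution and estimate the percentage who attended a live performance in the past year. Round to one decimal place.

Each cell contributes population-share × respondent value:
  Bronze, day shift: 0.23 × 44.4 = 10.212
  Bronze, evening shift: 0.2 × 62.9 = 12.58
  Silver, day shift: 0.18 × 59.6 = 10.728
  Silver, evening shift: 0.16 × 60.1 = 9.616
  Gold, day shift: 0.14 × 17.1 = 2.394
  Gold, evening shift: 0.09 × 29.9 = 2.691
Post-stratified estimate = 48.221 → 48.2%.

48.2%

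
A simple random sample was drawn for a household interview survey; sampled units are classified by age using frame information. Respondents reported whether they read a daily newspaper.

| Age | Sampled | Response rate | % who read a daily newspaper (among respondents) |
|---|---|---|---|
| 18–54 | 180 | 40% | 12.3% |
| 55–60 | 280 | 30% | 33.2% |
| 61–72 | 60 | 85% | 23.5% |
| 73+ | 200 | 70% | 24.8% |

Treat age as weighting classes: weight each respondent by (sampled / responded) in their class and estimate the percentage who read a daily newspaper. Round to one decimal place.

Inverse-response-rate weighting restores each class to its sampled count, so class totals weight by n_sampled:
  18–54: 180 × 12.3 = 2214
  55–60: 280 × 33.2 = 9296
  61–72: 60 × 23.5 = 1410
  73+: 200 × 24.8 = 4960
Adjusted estimate = 17,880 / 720 = 24.8333 → 24.8%.

24.8%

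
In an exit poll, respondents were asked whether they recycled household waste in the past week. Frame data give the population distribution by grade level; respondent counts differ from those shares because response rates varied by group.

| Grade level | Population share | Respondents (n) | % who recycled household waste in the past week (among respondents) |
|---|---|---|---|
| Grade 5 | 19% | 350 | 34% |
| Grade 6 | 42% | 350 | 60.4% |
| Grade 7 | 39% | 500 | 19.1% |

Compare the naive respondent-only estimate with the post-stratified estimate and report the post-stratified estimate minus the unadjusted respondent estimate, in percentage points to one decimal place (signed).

Naive respondent-only estimate (weights = respondent counts):
  (350/1200)×34 + (350/1200)×60.4 + (500/1200)×19.1 = 35.4917%
Post-stratifying to population shares instead:
  0.19×34 + 0.42×60.4 + 0.39×19.1 = 39.277%
Difference = 39.277 − 35.4917 = 3.7853 pp.

+3.8 percentage points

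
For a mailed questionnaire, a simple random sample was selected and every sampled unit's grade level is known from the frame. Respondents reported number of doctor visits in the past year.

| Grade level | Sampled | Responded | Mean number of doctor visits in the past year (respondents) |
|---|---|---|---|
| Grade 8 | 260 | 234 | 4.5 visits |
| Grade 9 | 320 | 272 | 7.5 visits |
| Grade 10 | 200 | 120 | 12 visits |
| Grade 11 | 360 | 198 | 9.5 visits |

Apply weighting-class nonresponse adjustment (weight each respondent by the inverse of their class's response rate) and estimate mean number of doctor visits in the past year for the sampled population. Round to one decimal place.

8.2

Response rates by class: Grade 8 234/260 = 90%, Grade 9 272/320 = 85%, Grade 10 120/200 = 60%, Grade 11 198/360 = 55%.
Each respondent's weight = sampled/responded in their class; summing within a class gives n_sampled, so:
  Grade 8: 260 × 4.5 = 1170
  Grade 9: 320 × 7.5 = 2400
  Grade 10: 200 × 12 = 2400
  Grade 11: 360 × 9.5 = 3420
Adjusted estimate = 9390 / 1,140 = 8.23684 → 8.2.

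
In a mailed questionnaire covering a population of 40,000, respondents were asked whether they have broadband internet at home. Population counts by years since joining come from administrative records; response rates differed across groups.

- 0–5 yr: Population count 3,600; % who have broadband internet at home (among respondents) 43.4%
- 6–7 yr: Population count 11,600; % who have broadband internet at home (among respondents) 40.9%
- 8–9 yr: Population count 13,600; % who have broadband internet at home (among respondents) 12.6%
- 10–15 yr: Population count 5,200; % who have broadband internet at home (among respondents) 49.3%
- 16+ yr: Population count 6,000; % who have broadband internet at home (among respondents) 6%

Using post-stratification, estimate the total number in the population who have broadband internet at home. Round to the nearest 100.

Each cell contributes its population count × the respondent rate:
  0–5 yr: 3,600 × 43.4% = 1562.4
  6–7 yr: 11,600 × 40.9% = 4744.4
  8–9 yr: 13,600 × 12.6% = 1713.6
  10–15 yr: 5,200 × 49.3% = 2563.6
  16+ yr: 6,000 × 6% = 360
Estimated total = 10,944 → 10,900.

10,900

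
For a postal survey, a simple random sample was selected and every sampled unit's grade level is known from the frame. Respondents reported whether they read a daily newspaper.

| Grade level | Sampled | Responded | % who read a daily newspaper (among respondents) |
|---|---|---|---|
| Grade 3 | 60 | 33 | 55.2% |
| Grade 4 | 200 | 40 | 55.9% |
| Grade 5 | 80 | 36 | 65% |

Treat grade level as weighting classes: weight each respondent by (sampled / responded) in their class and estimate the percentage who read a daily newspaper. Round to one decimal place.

57.9%

Class response rates: Grade 3 33/60 = 55%, Grade 4 40/200 = 20%, Grade 5 36/80 = 45%.
Weighting each respondent by the inverse class response rate inflates each class back to its sampled size, so the class weight is n_sampled:
  Grade 3: 60 × 55.2 = 3312
  Grade 4: 200 × 55.9 = 11,180
  Grade 5: 80 × 65 = 5200
Adjusted estimate = 19,692 / 340 = 57.9176 → 57.9%.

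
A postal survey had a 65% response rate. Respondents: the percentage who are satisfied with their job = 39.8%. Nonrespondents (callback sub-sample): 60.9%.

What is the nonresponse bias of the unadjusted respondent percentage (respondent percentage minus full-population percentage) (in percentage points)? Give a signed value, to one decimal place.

-7.4 percentage points

Nonresponse fraction = 1 − 0.65 = 0.35.
Bias = (nonresponse fraction) × (respondent percentage − nonrespondent percentage)
     = 0.35 × (39.8 − 60.9) = 0.35 × -21.1 = -7.385.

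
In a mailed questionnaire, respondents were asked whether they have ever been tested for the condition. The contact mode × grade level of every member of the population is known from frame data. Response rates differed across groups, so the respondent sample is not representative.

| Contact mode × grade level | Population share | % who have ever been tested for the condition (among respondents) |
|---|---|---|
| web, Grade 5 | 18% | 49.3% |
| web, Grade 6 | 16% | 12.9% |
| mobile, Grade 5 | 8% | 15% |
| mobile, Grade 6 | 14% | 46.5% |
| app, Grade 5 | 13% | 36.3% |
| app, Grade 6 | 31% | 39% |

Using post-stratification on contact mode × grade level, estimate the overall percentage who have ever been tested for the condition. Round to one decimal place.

Post-stratification weights by population share, not respondent share:
  web, Grade 5: 0.18 × 49.3 = 8.874
  web, Grade 6: 0.16 × 12.9 = 2.064
  mobile, Grade 5: 0.08 × 15 = 1.2
  mobile, Grade 6: 0.14 × 46.5 = 6.51
  app, Grade 5: 0.13 × 36.3 = 4.719
  app, Grade 6: 0.31 × 39 = 12.09
Post-stratified estimate = 35.457 → 35.5%.

35.5%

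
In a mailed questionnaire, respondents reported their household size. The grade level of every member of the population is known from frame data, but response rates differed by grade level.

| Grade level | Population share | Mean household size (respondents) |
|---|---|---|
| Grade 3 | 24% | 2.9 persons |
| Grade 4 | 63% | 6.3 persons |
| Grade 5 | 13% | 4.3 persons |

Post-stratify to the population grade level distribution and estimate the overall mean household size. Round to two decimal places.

5.22

Post-stratification weights by population share, not respondent share:
  Grade 3: 0.24 × 2.9 = 0.696
  Grade 4: 0.63 × 6.3 = 3.969
  Grade 5: 0.13 × 4.3 = 0.559
Post-stratified estimate = 5.224 → 5.22.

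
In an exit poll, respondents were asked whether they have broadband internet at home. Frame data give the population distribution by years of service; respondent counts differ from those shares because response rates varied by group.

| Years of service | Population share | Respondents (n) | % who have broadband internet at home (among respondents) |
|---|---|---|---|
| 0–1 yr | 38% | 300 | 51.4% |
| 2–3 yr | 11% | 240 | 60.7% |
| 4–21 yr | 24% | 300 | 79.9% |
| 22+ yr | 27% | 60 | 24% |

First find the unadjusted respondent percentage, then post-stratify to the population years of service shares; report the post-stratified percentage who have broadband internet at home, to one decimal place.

Unadjusted (pooled respondent) estimate weights by respondent counts:
  (300/900)×51.4 + (240/900)×60.7 + (300/900)×79.9 + (60/900)×24 = 61.5533%
Reweighting by population years of service shares:
  0.38×51.4 + 0.11×60.7 + 0.24×79.9 + 0.27×24 = 51.865%

51.9%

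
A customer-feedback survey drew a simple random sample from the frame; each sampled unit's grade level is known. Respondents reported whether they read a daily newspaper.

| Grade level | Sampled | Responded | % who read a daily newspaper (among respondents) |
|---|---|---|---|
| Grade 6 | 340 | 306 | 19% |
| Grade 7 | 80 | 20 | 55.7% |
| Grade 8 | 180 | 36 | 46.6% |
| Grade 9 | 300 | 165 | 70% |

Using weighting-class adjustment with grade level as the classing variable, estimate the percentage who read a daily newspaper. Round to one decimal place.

Response rates by class: Grade 6 306/340 = 90%, Grade 7 20/80 = 25%, Grade 8 36/180 = 20%, Grade 9 165/300 = 55%.
Weighting each respondent by the inverse class response rate inflates each class back to its sampled size, so the class weight is n_sampled:
  Grade 6: 340 × 19 = 6460
  Grade 7: 80 × 55.7 = 4456
  Grade 8: 180 × 46.6 = 8388
  Grade 9: 300 × 70 = 21,000
Adjusted estimate = 40,304 / 900 = 44.7822 → 44.8%.

44.8%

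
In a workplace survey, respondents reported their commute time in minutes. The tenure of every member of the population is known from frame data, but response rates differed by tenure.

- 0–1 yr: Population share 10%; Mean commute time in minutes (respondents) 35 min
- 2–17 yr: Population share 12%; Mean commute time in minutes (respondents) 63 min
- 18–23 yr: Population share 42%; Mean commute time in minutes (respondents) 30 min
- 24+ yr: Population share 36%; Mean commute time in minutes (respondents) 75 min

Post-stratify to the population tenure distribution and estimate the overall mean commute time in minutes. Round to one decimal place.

Post-stratification weights by population share, not respondent share:
  0–1 yr: 0.1 × 35 = 3.5
  2–17 yr: 0.12 × 63 = 7.56
  18–23 yr: 0.42 × 30 = 12.6
  24+ yr: 0.36 × 75 = 27
Post-stratified estimate = 50.66 → 50.7.

50.7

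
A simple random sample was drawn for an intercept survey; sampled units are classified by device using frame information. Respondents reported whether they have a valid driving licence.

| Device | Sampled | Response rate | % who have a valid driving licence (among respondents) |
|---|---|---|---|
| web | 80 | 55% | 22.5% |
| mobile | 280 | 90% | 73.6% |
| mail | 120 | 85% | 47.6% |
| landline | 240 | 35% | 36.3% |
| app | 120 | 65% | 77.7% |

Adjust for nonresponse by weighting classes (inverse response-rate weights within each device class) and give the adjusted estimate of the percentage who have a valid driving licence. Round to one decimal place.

54.9%

With weight = n_sampled/n_responded per class, the weighted class total is n_sampled:
  web: 80 × 22.5 = 1800
  mobile: 280 × 73.6 = 20,608
  mail: 120 × 47.6 = 5712
  landline: 240 × 36.3 = 8712
  app: 120 × 77.7 = 9324
Adjusted estimate = 46,156 / 840 = 54.9476 → 54.9%.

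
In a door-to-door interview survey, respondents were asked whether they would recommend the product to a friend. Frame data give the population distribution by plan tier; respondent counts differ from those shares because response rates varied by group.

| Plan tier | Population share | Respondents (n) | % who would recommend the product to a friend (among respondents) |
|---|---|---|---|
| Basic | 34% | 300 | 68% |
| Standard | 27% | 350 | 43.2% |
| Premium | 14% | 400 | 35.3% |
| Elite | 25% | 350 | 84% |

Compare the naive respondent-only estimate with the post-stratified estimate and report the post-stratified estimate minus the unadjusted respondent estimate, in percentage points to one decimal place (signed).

Unadjusted (pooled respondent) estimate weights by respondent counts:
  (300/1400)×68 + (350/1400)×43.2 + (400/1400)×35.3 + (350/1400)×84 = 56.4571%
Post-stratifying to population shares instead:
  0.34×68 + 0.27×43.2 + 0.14×35.3 + 0.25×84 = 60.726%
Difference = 60.726 − 56.4571 = 4.2689 pp.

+4.3 percentage points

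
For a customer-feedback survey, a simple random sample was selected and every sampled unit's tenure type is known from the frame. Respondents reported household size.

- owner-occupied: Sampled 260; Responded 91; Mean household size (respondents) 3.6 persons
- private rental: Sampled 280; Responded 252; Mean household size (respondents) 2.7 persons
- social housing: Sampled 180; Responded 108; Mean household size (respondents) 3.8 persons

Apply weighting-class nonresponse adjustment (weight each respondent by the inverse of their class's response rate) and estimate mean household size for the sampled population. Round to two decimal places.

3.30

Class response rates: owner-occupied 91/260 = 35%, private rental 252/280 = 90%, social housing 108/180 = 60%.
With weight = n_sampled/n_responded per class, the weighted class total is n_sampled:
  owner-occupied: 260 × 3.6 = 936
  private rental: 280 × 2.7 = 756
  social housing: 180 × 3.8 = 684
Adjusted estimate = 2376 / 720 = 3.3 → 3.30.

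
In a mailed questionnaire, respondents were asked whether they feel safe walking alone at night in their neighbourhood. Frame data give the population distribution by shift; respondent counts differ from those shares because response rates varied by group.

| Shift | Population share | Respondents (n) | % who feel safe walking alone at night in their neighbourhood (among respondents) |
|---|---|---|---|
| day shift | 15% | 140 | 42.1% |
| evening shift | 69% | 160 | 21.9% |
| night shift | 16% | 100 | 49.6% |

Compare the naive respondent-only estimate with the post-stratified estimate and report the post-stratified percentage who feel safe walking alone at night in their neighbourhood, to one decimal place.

29.4%

Unadjusted (pooled respondent) estimate weights by respondent counts:
  (140/400)×42.1 + (160/400)×21.9 + (100/400)×49.6 = 35.895%
Post-stratifying to population shares instead:
  0.15×42.1 + 0.69×21.9 + 0.16×49.6 = 29.362%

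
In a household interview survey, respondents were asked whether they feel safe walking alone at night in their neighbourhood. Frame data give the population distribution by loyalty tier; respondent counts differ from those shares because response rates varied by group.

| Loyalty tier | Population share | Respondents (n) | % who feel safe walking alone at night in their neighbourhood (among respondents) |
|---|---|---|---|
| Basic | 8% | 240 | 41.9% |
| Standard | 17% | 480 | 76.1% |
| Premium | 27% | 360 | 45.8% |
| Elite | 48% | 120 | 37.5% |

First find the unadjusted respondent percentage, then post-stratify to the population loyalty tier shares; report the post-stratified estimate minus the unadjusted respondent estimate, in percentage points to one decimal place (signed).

-9.7 percentage points

Unadjusted (pooled respondent) estimate weights by respondent counts:
  (240/1200)×41.9 + (480/1200)×76.1 + (360/1200)×45.8 + (120/1200)×37.5 = 56.31%
Reweighting by population loyalty tier shares:
  0.08×41.9 + 0.17×76.1 + 0.27×45.8 + 0.48×37.5 = 46.655%
Difference = 46.655 − 56.31 = -9.655 pp.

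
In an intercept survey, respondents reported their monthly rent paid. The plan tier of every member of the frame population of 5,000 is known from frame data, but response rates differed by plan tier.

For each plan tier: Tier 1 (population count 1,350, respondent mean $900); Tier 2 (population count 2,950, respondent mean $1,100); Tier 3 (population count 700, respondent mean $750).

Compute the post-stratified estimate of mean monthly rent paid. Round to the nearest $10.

$1,000

Weight each group's respondent value by its population share:
  Tier 1: (1,350/5,000) × 900 = 243
  Tier 2: (2,950/5,000) × 1100 = 649
  Tier 3: (700/5,000) × 750 = 105
Post-stratified estimate = 997 → $1,000.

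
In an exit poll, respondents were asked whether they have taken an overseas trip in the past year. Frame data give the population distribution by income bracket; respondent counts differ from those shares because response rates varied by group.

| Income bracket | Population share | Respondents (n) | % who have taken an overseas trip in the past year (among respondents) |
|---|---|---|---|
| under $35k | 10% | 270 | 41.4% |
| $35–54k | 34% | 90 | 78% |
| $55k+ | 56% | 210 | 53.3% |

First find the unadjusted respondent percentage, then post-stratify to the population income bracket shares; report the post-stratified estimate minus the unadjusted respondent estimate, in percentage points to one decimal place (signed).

+8.9 percentage points

Naive respondent-only estimate (weights = respondent counts):
  (270/570)×41.4 + (90/570)×78 + (210/570)×53.3 = 51.5632%
Reweighting by population income bracket shares:
  0.1×41.4 + 0.34×78 + 0.56×53.3 = 60.508%
Difference = 60.508 − 51.5632 = 8.9448 pp.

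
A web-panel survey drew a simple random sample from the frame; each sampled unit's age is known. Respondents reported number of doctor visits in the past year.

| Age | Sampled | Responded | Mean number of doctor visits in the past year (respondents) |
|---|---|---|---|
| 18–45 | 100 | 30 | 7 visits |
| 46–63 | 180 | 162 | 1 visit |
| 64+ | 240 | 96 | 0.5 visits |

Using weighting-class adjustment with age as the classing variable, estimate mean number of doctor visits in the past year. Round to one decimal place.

1.9

Class response rates: 18–45 30/100 = 30%, 46–63 162/180 = 90%, 64+ 96/240 = 40%.
Inverse-response-rate weighting restores each class to its sampled count, so class totals weight by n_sampled:
  18–45: 100 × 7 = 700
  46–63: 180 × 1 = 180
  64+: 240 × 0.5 = 120
Adjusted estimate = 1000 / 520 = 1.92308 → 1.9.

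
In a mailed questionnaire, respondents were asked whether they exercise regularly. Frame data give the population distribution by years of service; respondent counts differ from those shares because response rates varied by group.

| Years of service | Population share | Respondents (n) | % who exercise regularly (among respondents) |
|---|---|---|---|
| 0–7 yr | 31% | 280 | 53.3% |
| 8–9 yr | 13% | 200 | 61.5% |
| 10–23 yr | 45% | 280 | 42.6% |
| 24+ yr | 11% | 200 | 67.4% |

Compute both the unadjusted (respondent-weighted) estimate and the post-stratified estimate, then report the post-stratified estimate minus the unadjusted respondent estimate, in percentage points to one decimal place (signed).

Unadjusted (pooled respondent) estimate weights by respondent counts:
  (280/960)×53.3 + (200/960)×61.5 + (280/960)×42.6 + (200/960)×67.4 = 54.825%
Post-stratifying to population shares instead:
  0.31×53.3 + 0.13×61.5 + 0.45×42.6 + 0.11×67.4 = 51.102%
Difference = 51.102 − 54.825 = -3.723 pp.

-3.7 percentage points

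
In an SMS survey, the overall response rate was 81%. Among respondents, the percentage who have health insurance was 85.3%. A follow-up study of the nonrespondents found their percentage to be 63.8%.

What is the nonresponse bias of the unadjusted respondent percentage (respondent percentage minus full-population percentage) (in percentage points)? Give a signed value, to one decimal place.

+4.1 percentage points

Nonresponse fraction = 1 − 0.81 = 0.19.
Bias = (nonresponse fraction) × (respondent percentage − nonrespondent percentage)
     = 0.19 × (85.3 − 63.8) = 0.19 × 21.5 = 4.085.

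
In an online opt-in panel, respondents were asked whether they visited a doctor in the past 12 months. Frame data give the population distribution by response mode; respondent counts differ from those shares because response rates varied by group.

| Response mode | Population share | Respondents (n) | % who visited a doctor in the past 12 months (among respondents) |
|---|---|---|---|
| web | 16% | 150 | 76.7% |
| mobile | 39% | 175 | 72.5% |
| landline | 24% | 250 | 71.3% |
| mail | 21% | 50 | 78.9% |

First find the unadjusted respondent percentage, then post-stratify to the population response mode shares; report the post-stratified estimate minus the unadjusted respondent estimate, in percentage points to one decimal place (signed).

Without adjustment, the pooled respondent share is:
  (150/625)×76.7 + (175/625)×72.5 + (250/625)×71.3 + (50/625)×78.9 = 73.54%
Post-stratifying to population shares instead:
  0.16×76.7 + 0.39×72.5 + 0.24×71.3 + 0.21×78.9 = 74.228%
Difference = 74.228 − 73.54 = 0.688 pp.

+0.7 percentage points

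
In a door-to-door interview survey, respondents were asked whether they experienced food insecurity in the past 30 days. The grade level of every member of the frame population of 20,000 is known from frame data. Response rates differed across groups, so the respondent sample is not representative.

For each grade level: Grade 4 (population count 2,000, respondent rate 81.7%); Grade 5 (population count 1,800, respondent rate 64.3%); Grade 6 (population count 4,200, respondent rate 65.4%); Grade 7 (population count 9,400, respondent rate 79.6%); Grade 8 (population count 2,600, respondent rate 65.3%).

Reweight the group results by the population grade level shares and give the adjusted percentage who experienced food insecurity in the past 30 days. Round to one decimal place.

73.6%

Weight each group's respondent value by its population share:
  Grade 4: (2,000/20,000) × 81.7 = 8.17
  Grade 5: (1,800/20,000) × 64.3 = 5.787
  Grade 6: (4,200/20,000) × 65.4 = 13.734
  Grade 7: (9,400/20,000) × 79.6 = 37.412
  Grade 8: (2,600/20,000) × 65.3 = 8.489
Post-stratified estimate = 73.592 → 73.6%.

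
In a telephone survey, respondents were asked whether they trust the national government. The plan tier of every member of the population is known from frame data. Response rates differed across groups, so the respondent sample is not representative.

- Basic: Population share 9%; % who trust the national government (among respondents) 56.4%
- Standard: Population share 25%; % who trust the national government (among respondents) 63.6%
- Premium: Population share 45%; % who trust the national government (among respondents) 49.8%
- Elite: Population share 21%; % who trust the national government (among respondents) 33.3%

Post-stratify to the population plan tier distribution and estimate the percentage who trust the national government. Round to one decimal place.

50.4%

Weight each group's respondent value by its population share:
  Basic: 0.09 × 56.4 = 5.076
  Standard: 0.25 × 63.6 = 15.9
  Premium: 0.45 × 49.8 = 22.41
  Elite: 0.21 × 33.3 = 6.993
Post-stratified estimate = 50.379 → 50.4%.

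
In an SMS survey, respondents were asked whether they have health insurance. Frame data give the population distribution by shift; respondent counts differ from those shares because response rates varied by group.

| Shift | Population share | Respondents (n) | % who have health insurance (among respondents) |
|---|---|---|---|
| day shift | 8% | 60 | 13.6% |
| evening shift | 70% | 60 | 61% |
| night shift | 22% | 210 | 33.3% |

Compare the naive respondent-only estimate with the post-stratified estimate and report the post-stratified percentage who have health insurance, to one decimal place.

51.1%

Naive respondent-only estimate (weights = respondent counts):
  (60/330)×13.6 + (60/330)×61 + (210/330)×33.3 = 34.7545%
Post-stratified estimate weights by population shares:
  0.08×13.6 + 0.7×61 + 0.22×33.3 = 51.114%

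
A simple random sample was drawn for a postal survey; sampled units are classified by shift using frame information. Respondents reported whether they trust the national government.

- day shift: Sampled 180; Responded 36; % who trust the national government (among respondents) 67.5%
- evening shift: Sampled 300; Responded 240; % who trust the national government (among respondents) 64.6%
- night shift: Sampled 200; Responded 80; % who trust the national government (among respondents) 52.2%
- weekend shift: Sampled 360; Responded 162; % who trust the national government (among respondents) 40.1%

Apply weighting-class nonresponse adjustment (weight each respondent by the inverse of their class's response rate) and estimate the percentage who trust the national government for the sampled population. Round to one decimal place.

54.2%

Response rates by class: day shift 36/180 = 20%, evening shift 240/300 = 80%, night shift 80/200 = 40%, weekend shift 162/360 = 45%.
Each respondent's weight = sampled/responded in their class; summing within a class gives n_sampled, so:
  day shift: 180 × 67.5 = 12,150
  evening shift: 300 × 64.6 = 19,380
  night shift: 200 × 52.2 = 10,440
  weekend shift: 360 × 40.1 = 14,436
Adjusted estimate = 56,406 / 1,040 = 54.2365 → 54.2%.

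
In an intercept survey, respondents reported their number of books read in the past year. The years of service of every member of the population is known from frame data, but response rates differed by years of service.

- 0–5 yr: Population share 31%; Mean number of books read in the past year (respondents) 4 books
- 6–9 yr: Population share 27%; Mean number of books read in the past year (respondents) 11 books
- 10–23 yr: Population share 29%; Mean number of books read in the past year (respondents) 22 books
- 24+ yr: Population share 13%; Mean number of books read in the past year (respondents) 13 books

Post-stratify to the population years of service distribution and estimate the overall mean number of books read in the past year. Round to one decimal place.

12.3

Each cell contributes population-share × respondent value:
  0–5 yr: 0.31 × 4 = 1.24
  6–9 yr: 0.27 × 11 = 2.97
  10–23 yr: 0.29 × 22 = 6.38
  24+ yr: 0.13 × 13 = 1.69
Post-stratified estimate = 12.28 → 12.3.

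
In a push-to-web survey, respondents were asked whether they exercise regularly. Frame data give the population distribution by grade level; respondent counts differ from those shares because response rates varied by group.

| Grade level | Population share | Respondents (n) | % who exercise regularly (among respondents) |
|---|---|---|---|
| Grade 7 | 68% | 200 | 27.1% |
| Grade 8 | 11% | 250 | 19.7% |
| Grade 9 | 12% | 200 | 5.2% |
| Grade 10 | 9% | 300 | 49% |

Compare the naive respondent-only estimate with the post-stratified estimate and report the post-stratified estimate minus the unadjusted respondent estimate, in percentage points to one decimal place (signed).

Naive respondent-only estimate (weights = respondent counts):
  (200/950)×27.1 + (250/950)×19.7 + (200/950)×5.2 + (300/950)×49 = 27.4579%
Post-stratifying to population shares instead:
  0.68×27.1 + 0.11×19.7 + 0.12×5.2 + 0.09×49 = 25.629%
Difference = 25.629 − 27.4579 = -1.8289 pp.

-1.8 percentage points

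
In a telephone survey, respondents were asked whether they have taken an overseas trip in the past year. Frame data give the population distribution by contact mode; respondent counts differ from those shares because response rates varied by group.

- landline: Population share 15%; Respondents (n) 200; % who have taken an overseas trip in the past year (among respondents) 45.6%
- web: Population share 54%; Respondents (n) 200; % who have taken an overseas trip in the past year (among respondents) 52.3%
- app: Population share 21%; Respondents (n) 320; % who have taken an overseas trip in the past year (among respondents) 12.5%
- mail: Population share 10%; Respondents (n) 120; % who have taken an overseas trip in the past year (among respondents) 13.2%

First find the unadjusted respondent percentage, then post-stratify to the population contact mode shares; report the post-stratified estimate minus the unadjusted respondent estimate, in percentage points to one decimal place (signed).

Unadjusted (pooled respondent) estimate weights by respondent counts:
  (200/840)×45.6 + (200/840)×52.3 + (320/840)×12.5 + (120/840)×13.2 = 29.9571%
Post-stratified estimate weights by population shares:
  0.15×45.6 + 0.54×52.3 + 0.21×12.5 + 0.1×13.2 = 39.027%
Difference = 39.027 − 29.9571 = 9.0699 pp.

+9.1 percentage points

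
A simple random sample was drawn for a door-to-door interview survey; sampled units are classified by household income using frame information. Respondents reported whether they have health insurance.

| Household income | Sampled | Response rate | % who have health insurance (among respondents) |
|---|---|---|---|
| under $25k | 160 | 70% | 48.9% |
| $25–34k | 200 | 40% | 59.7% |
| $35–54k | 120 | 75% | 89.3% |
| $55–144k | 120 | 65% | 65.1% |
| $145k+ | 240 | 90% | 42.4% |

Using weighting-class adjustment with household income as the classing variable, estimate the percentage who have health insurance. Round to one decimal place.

Weighting each respondent by the inverse class response rate inflates each class back to its sampled size, so the class weight is n_sampled:
  under $25k: 160 × 48.9 = 7824
  $25–34k: 200 × 59.7 = 11,940
  $35–54k: 120 × 89.3 = 10,716
  $55–144k: 120 × 65.1 = 7812
  $145k+: 240 × 42.4 = 10,176
Adjusted estimate = 48,468 / 840 = 57.7 → 57.7%.

57.7%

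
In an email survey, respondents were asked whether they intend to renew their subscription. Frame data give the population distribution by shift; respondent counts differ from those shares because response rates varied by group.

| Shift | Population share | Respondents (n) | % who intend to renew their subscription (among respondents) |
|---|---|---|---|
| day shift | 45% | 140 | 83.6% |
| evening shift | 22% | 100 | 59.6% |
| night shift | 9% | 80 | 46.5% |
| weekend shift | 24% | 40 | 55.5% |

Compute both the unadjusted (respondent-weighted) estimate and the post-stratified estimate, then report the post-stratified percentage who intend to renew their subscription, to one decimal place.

Unadjusted (pooled respondent) estimate weights by respondent counts:
  (140/360)×83.6 + (100/360)×59.6 + (80/360)×46.5 + (40/360)×55.5 = 65.5667%
Post-stratified estimate weights by population shares:
  0.45×83.6 + 0.22×59.6 + 0.09×46.5 + 0.24×55.5 = 68.237%

68.2%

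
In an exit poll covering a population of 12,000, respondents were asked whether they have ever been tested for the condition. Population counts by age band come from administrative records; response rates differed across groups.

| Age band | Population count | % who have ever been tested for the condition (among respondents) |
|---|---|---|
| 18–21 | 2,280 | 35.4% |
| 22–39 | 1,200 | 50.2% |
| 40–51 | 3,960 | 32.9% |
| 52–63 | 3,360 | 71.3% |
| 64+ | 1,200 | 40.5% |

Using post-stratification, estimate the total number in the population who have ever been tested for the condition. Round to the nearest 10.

Apply each group's respondent rate to its population count:
  18–21: 2,280 × 35.4% = 807.12
  22–39: 1,200 × 50.2% = 602.4
  40–51: 3,960 × 32.9% = 1302.84
  52–63: 3,360 × 71.3% = 2395.68
  64+: 1,200 × 40.5% = 486
Estimated total = 5594.04 → 5,590.

5,590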